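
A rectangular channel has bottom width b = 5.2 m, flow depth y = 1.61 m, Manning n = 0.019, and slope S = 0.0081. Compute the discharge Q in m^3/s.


For a rectangular channel, the cross-sectional area A = b * y = 5.2 * 1.61 = 8.37 m^2.
The wetted perimeter P = b + 2y = 5.2 + 2*1.61 = 8.42 m.
Hydraulic radius R = A/P = 8.37/8.42 = 0.9943 m.
Velocity V = (1/n)*R^(2/3)*S^(1/2) = (1/0.019)*0.9943^(2/3)*0.0081^(1/2) = 4.7188 m/s.
Discharge Q = A * V = 8.37 * 4.7188 = 39.506 m^3/s.

39.506


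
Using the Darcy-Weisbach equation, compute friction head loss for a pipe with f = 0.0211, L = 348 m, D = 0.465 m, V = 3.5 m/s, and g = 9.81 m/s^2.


Darcy-Weisbach equation: h_f = f * (L/D) * V^2/(2g).
f * L/D = 0.0211 * 348/0.465 = 15.791.
V^2/(2g) = 3.5^2 / (2*9.81) = 12.25 / 19.62 = 0.6244 m.
h_f = 15.791 * 0.6244 = 9.859 m.

9.859


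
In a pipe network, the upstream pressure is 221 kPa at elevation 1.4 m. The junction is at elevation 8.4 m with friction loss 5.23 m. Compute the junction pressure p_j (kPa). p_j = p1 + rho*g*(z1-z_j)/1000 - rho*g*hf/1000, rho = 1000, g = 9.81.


Junction pressure: p_j = p1 + rho*g*(z1 - z_j)/1000 - rho*g*hf/1000.
Elevation term = 1000*9.81*(1.4 - 8.4)/1000 = -68.67 kPa.
Friction term = 1000*9.81*5.23/1000 = 51.306 kPa.
p_j = 221 + -68.67 - 51.306 = 101.02 kPa.

101.02


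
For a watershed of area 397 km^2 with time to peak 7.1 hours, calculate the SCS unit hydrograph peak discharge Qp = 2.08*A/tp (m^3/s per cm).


SCS formula: Qp = 2.08 * A / tp.
Qp = 2.08 * 397 / 7.1
   = 825.76 / 7.1
   = 116.3 m^3/s per cm.

116.3


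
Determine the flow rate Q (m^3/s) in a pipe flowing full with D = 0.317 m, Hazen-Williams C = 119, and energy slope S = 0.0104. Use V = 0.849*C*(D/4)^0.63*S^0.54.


For a full circular pipe, R = D/4 = 0.317/4 = 0.0793 m.
V = 0.849 * 119 * 0.0793^0.63 * 0.0104^0.54
  = 0.849 * 119 * 0.202474 * 0.084957
  = 1.7379 m/s.
Pipe area A = pi*D^2/4 = pi*0.317^2/4 = 0.0789 m^2.
Q = A * V = 0.0789 * 1.7379 = 0.1372 m^3/s.

0.1372


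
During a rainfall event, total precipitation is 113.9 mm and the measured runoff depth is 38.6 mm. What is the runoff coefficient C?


The runoff coefficient C = runoff depth / rainfall depth.
C = 38.6 / 113.9
  = 0.3389.

0.3389


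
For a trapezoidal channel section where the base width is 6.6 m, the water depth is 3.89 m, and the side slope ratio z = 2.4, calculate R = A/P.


For a trapezoidal section with side slope z:
A = (b + z*y)*y = (6.6 + 2.4*3.89)*3.89 = 61.991 m^2.
P = b + 2*y*sqrt(1 + z^2) = 6.6 + 2*3.89*sqrt(1 + 2.4^2) = 26.828 m.
R = A/P = 61.991 / 26.828 = 2.3107 m.

2.3107


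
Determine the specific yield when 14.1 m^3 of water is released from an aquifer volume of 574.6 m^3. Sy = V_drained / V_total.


Specific yield Sy = Volume drained / Total volume.
Sy = 14.1 / 574.6
   = 0.0245.

0.0245


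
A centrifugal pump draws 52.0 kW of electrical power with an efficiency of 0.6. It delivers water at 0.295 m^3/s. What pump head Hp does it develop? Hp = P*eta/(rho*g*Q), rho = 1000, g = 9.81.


Pump head formula: Hp = P * eta / (rho * g * Q).
Numerator: P * eta = 52.0 * 1000 * 0.6 = 31200.0 W.
Denominator: rho * g * Q = 1000 * 9.81 * 0.295 = 2893.95.
Hp = 31200.0 / 2893.95 = 10.78 m.

10.78


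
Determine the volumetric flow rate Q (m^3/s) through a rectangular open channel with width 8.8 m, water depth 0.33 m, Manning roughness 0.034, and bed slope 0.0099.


For a rectangular channel, the cross-sectional area A = b * y = 8.8 * 0.33 = 2.9 m^2.
The wetted perimeter P = b + 2y = 8.8 + 2*0.33 = 9.46 m.
Hydraulic radius R = A/P = 2.9/9.46 = 0.307 m.
Velocity V = (1/n)*R^(2/3)*S^(1/2) = (1/0.034)*0.307^(2/3)*0.0099^(1/2) = 1.3317 m/s.
Discharge Q = A * V = 2.9 * 1.3317 = 3.867 m^3/s.

3.867


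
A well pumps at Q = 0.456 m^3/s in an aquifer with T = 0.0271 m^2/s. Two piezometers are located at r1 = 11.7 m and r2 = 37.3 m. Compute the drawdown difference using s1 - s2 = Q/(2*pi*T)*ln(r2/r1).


Thiem equation: s1 - s2 = Q/(2*pi*T) * ln(r2/r1).
ln(r2/r1) = ln(37.3/11.7) = 1.1594.
Q/(2*pi*T) = 0.456 / (2*pi*0.0271) = 0.456 / 0.1703 = 2.678.
s1 - s2 = 2.678 * 1.1594 = 3.1049 m.

3.1049


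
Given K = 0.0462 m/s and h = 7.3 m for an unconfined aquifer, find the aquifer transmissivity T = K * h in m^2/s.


Transmissivity is defined as T = K * h.
T = 0.0462 * 7.3
  = 0.3373 m^2/s.

0.3373


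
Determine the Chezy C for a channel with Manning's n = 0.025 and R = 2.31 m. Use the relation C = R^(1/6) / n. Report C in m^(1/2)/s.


The Chezy coefficient relates to Manning's n through C = R^(1/6) / n.
R^(1/6) = 2.31^(1/6) = 1.149746.
C = 1.149746 / 0.025 = 45.99 m^(1/2)/s.

45.99


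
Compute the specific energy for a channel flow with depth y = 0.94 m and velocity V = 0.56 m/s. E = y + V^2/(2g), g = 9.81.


Specific energy E = y + V^2/(2g).
Velocity head = V^2/(2g) = 0.56^2 / (2*9.81) = 0.3136 / 19.62 = 0.016 m.
E = 0.94 + 0.016 = 0.956 m.

0.956


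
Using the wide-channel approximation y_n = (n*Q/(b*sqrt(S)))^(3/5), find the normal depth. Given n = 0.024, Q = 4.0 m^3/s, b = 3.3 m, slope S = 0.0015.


We use the wide-channel approximation y_n = (n*Q/(b*sqrt(S)))^(3/5).
sqrt(S) = sqrt(0.0015) = 0.03873.
Numerator: n*Q = 0.024 * 4.0 = 0.096.
Denominator: b*sqrt(S) = 3.3 * 0.03873 = 0.127809.
arg = 0.7511.
y_n = 0.7511^(3/5) = 0.8422 m.

0.8422


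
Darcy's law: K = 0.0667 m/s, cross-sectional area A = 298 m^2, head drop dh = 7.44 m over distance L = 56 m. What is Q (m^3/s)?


Darcy's law: Q = K * A * i, where i = dh/L.
Hydraulic gradient i = 7.44 / 56 = 0.132857.
Q = 0.0667 * 298 * 0.132857
  = 2.6407 m^3/s.

2.6407


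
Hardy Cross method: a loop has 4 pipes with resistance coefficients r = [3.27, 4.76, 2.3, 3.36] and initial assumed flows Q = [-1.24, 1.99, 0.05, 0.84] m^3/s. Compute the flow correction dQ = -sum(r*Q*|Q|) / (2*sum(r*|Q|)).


Numerator terms (r*Q*|Q|): 3.27*-1.24*|-1.24| = -5.028; 4.76*1.99*|1.99| = 18.8501; 2.3*0.05*|0.05| = 0.0057; 3.36*0.84*|0.84| = 2.3708.
Sum of numerator = 16.1987.
Denominator terms (r*|Q|): 3.27*|-1.24| = 4.0548; 4.76*|1.99| = 9.4724; 2.3*|0.05| = 0.115; 3.36*|0.84| = 2.8224.
2 * sum of denominator = 2 * 16.4646 = 32.9292.
dQ = -16.1987 / 32.9292 = -0.4919 m^3/s.

-0.4919


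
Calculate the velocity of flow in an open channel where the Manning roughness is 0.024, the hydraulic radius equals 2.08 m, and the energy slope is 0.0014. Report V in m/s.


Manning's equation gives V = (1/n) * R^(2/3) * S^(1/2).
First, compute R^(2/3) = 2.08^(2/3) = 1.6295.
Next, S^(1/2) = 0.0014^(1/2) = 0.037417.
Then 1/n = 1/0.024 = 41.67.
V = 41.67 * 1.6295 * 0.037417 = 2.5404 m/s.

2.5404


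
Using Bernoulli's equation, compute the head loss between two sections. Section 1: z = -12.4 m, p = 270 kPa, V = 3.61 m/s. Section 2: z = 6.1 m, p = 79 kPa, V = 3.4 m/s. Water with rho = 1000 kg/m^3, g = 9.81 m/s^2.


Total head at each section: H = z + p/(rho*g) + V^2/(2g).
H1 = -12.4 + 270*1000/(1000*9.81) + 3.61^2/(2*9.81)
   = -12.4 + 27.523 + 0.6642
   = 15.787 m.
H2 = 6.1 + 79*1000/(1000*9.81) + 3.4^2/(2*9.81)
   = 6.1 + 8.053 + 0.5892
   = 14.742 m.
h_L = H1 - H2 = 15.787 - 14.742 = 1.045 m.

1.045


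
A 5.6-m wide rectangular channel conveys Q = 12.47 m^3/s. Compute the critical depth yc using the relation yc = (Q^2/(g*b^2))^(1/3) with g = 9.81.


Using yc = (Q^2 / (g * b^2))^(1/3):
Q^2 = 12.47^2 = 155.5.
g * b^2 = 9.81 * 5.6^2 = 9.81 * 31.36 = 307.64.
Q^2 / (g*b^2) = 155.5 / 307.64 = 0.5055.
yc = 0.5055^(1/3) = 0.7966 m.

0.7966


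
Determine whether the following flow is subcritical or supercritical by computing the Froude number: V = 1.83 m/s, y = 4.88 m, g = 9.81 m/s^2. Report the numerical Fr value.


The Froude number is defined as Fr = V / sqrt(g*y).
g*y = 9.81 * 4.88 = 47.8728.
sqrt(g*y) = sqrt(47.8728) = 6.919.
Fr = 1.83 / 6.919 = 0.2645.
Since Fr < 1, the flow is subcritical.

0.2645


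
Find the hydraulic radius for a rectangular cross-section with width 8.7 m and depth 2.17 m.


For a rectangular section:
Flow area A = b * y = 8.7 * 2.17 = 18.88 m^2.
Wetted perimeter P = b + 2y = 8.7 + 2*2.17 = 13.04 m.
Hydraulic radius R = A/P = 18.88 / 13.04 = 1.4478 m.

1.4478


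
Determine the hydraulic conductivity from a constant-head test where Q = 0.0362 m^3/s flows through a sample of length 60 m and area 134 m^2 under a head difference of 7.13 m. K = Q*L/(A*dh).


From K = Q*L / (A*dh):
Numerator: Q*L = 0.0362 * 60 = 2.172.
Denominator: A*dh = 134 * 7.13 = 955.42.
K = 2.172 / 955.42 = 0.002273 m/s.

0.002273


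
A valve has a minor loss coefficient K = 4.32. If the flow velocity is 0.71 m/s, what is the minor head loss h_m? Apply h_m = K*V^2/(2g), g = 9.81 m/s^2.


Minor loss formula: h_m = K * V^2/(2g).
V^2 = 0.71^2 = 0.5041.
V^2/(2g) = 0.5041 / 19.62 = 0.0257 m.
h_m = 4.32 * 0.0257 = 0.111 m.

0.111


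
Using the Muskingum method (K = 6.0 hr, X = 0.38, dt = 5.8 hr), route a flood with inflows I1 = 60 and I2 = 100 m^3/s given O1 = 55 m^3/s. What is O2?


Muskingum coefficients:
denom = 2*K*(1-X) + dt = 2*6.0*(1-0.38) + 5.8 = 13.24.
C0 = (dt - 2*K*X)/denom = (5.8 - 2*6.0*0.38)/13.24 = 0.0937.
C1 = (dt + 2*K*X)/denom = (5.8 + 2*6.0*0.38)/13.24 = 0.7825.
C2 = (2*K*(1-X) - dt)/denom = 0.1239.
O2 = C0*I2 + C1*I1 + C2*O1
   = 0.0937*100 + 0.7825*60 + 0.1239*55
   = 63.13 m^3/s.

63.13


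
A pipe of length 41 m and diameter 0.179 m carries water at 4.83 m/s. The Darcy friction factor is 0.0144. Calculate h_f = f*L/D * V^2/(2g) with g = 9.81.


Darcy-Weisbach equation: h_f = f * (L/D) * V^2/(2g).
f * L/D = 0.0144 * 41/0.179 = 3.2983.
V^2/(2g) = 4.83^2 / (2*9.81) = 23.3289 / 19.62 = 1.189 m.
h_f = 3.2983 * 1.189 = 3.922 m.

3.922


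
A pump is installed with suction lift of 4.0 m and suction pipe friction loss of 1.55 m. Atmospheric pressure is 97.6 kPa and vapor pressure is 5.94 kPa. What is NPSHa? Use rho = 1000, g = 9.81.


NPSHa = p_atm/(rho*g) - z_s - hf_s - p_vap/(rho*g).
p_atm/(rho*g) = 97.6*1000 / (1000*9.81) = 9.949 m.
p_vap/(rho*g) = 5.94*1000 / (1000*9.81) = 0.606 m.
NPSHa = 9.949 - 4.0 - 1.55 - 0.606
      = 3.79 m.

3.79


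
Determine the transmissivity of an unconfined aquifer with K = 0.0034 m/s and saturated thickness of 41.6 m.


Transmissivity is defined as T = K * h.
T = 0.0034 * 41.6
  = 0.1414 m^2/s.

0.1414


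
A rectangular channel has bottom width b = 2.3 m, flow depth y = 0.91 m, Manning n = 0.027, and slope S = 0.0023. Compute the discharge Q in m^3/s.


For a rectangular channel, the cross-sectional area A = b * y = 2.3 * 0.91 = 2.09 m^2.
The wetted perimeter P = b + 2y = 2.3 + 2*0.91 = 4.12 m.
Hydraulic radius R = A/P = 2.09/4.12 = 0.508 m.
Velocity V = (1/n)*R^(2/3)*S^(1/2) = (1/0.027)*0.508^(2/3)*0.0023^(1/2) = 1.1309 m/s.
Discharge Q = A * V = 2.09 * 1.1309 = 2.367 m^3/s.

2.367


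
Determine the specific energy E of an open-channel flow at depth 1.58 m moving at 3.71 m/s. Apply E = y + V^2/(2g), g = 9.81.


Specific energy E = y + V^2/(2g).
Velocity head = V^2/(2g) = 3.71^2 / (2*9.81) = 13.7641 / 19.62 = 0.7015 m.
E = 1.58 + 0.7015 = 2.2815 m.

2.2815


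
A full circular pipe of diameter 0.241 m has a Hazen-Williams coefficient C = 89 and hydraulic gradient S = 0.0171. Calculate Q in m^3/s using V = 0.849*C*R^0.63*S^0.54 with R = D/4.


For a full circular pipe, R = D/4 = 0.241/4 = 0.0602 m.
V = 0.849 * 89 * 0.0602^0.63 * 0.0171^0.54
  = 0.849 * 89 * 0.170362 * 0.111127
  = 1.4305 m/s.
Pipe area A = pi*D^2/4 = pi*0.241^2/4 = 0.0456 m^2.
Q = A * V = 0.0456 * 1.4305 = 0.0653 m^3/s.

0.0653


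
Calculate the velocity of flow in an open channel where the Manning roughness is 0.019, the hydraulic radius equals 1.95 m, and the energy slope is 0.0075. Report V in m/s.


Manning's equation gives V = (1/n) * R^(2/3) * S^(1/2).
First, compute R^(2/3) = 1.95^(2/3) = 1.5608.
Next, S^(1/2) = 0.0075^(1/2) = 0.086603.
Then 1/n = 1/0.019 = 52.63.
V = 52.63 * 1.5608 * 0.086603 = 7.1143 m/s.

7.1143


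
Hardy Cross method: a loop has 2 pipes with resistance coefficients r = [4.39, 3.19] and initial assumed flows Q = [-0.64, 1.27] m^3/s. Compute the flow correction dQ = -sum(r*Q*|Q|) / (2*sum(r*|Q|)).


Numerator terms (r*Q*|Q|): 4.39*-0.64*|-0.64| = -1.7981; 3.19*1.27*|1.27| = 5.1452.
Sum of numerator = 3.347.
Denominator terms (r*|Q|): 4.39*|-0.64| = 2.8096; 3.19*|1.27| = 4.0513.
2 * sum of denominator = 2 * 6.8609 = 13.7218.
dQ = -3.347 / 13.7218 = -0.2439 m^3/s.

-0.2439


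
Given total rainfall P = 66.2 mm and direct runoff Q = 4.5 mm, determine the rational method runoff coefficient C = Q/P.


The runoff coefficient C = runoff depth / rainfall depth.
C = 4.5 / 66.2
  = 0.068.

0.068


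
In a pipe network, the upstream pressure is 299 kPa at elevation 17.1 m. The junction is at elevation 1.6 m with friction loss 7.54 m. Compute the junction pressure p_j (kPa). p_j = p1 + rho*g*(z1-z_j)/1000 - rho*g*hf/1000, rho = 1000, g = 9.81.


Junction pressure: p_j = p1 + rho*g*(z1 - z_j)/1000 - rho*g*hf/1000.
Elevation term = 1000*9.81*(17.1 - 1.6)/1000 = 152.055 kPa.
Friction term = 1000*9.81*7.54/1000 = 73.967 kPa.
p_j = 299 + 152.055 - 73.967 = 377.09 kPa.

377.09


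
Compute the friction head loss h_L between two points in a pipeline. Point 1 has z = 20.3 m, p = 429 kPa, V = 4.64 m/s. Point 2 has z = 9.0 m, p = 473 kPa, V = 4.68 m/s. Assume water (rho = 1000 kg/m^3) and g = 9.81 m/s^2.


Total head at each section: H = z + p/(rho*g) + V^2/(2g).
H1 = 20.3 + 429*1000/(1000*9.81) + 4.64^2/(2*9.81)
   = 20.3 + 43.731 + 1.0973
   = 65.128 m.
H2 = 9.0 + 473*1000/(1000*9.81) + 4.68^2/(2*9.81)
   = 9.0 + 48.216 + 1.1163
   = 58.332 m.
h_L = H1 - H2 = 65.128 - 58.332 = 6.796 m.

6.796


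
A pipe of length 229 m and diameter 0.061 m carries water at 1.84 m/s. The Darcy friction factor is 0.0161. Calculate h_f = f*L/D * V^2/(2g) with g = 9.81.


Darcy-Weisbach equation: h_f = f * (L/D) * V^2/(2g).
f * L/D = 0.0161 * 229/0.061 = 60.441.
V^2/(2g) = 1.84^2 / (2*9.81) = 3.3856 / 19.62 = 0.1726 m.
h_f = 60.441 * 0.1726 = 10.43 m.

10.43


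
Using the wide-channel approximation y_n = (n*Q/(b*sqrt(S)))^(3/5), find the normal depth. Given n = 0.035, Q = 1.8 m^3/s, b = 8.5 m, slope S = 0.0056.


We use the wide-channel approximation y_n = (n*Q/(b*sqrt(S)))^(3/5).
sqrt(S) = sqrt(0.0056) = 0.074833.
Numerator: n*Q = 0.035 * 1.8 = 0.063.
Denominator: b*sqrt(S) = 8.5 * 0.074833 = 0.63608.
arg = 0.099.
y_n = 0.099^(3/5) = 0.2497 m.

0.2497


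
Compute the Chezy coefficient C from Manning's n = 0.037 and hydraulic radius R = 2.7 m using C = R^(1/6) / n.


The Chezy coefficient relates to Manning's n through C = R^(1/6) / n.
R^(1/6) = 2.7^(1/6) = 1.180032.
C = 1.180032 / 0.037 = 31.89 m^(1/2)/s.

31.89


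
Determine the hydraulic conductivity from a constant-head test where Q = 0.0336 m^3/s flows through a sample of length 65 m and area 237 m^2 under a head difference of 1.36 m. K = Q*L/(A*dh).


From K = Q*L / (A*dh):
Numerator: Q*L = 0.0336 * 65 = 2.184.
Denominator: A*dh = 237 * 1.36 = 322.32.
K = 2.184 / 322.32 = 0.006776 m/s.

0.006776


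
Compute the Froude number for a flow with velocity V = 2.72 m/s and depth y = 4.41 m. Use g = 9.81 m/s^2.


The Froude number is defined as Fr = V / sqrt(g*y).
g*y = 9.81 * 4.41 = 43.2621.
sqrt(g*y) = sqrt(43.2621) = 6.5774.
Fr = 2.72 / 6.5774 = 0.4135.

0.4135


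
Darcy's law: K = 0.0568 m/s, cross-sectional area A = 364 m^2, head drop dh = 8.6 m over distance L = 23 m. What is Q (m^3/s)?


Darcy's law: Q = K * A * i, where i = dh/L.
Hydraulic gradient i = 8.6 / 23 = 0.373913.
Q = 0.0568 * 364 * 0.373913
  = 7.7307 m^3/s.

7.7307


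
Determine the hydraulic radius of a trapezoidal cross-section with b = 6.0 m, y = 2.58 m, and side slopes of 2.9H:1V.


For a trapezoidal section with side slope z:
A = (b + z*y)*y = (6.0 + 2.9*2.58)*2.58 = 34.784 m^2.
P = b + 2*y*sqrt(1 + z^2) = 6.0 + 2*2.58*sqrt(1 + 2.9^2) = 21.829 m.
R = A/P = 34.784 / 21.829 = 1.5935 m.

1.5935


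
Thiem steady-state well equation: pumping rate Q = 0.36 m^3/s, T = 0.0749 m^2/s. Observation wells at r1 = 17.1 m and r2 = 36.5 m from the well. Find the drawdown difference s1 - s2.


Thiem equation: s1 - s2 = Q/(2*pi*T) * ln(r2/r1).
ln(r2/r1) = ln(36.5/17.1) = 0.7582.
Q/(2*pi*T) = 0.36 / (2*pi*0.0749) = 0.36 / 0.4706 = 0.765.
s1 - s2 = 0.765 * 0.7582 = 0.58 m.

0.58


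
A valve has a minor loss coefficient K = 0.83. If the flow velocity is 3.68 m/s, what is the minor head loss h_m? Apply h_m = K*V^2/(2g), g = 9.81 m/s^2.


Minor loss formula: h_m = K * V^2/(2g).
V^2 = 3.68^2 = 13.5424.
V^2/(2g) = 13.5424 / 19.62 = 0.6902 m.
h_m = 0.83 * 0.6902 = 0.5729 m.

0.5729


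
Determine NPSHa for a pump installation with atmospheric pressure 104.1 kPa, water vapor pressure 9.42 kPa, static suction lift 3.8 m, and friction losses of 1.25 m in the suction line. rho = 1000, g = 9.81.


NPSHa = p_atm/(rho*g) - z_s - hf_s - p_vap/(rho*g).
p_atm/(rho*g) = 104.1*1000 / (1000*9.81) = 10.612 m.
p_vap/(rho*g) = 9.42*1000 / (1000*9.81) = 0.96 m.
NPSHa = 10.612 - 3.8 - 1.25 - 0.96
      = 4.6 m.

4.6


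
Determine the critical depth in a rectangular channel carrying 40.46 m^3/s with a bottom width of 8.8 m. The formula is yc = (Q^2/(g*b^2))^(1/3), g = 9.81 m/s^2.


Using yc = (Q^2 / (g * b^2))^(1/3):
Q^2 = 40.46^2 = 1637.01.
g * b^2 = 9.81 * 8.8^2 = 9.81 * 77.44 = 759.69.
Q^2 / (g*b^2) = 1637.01 / 759.69 = 2.1548.
yc = 2.1548^(1/3) = 1.2916 m.

1.2916


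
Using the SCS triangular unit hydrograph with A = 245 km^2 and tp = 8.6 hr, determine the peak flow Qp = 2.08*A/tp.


SCS formula: Qp = 2.08 * A / tp.
Qp = 2.08 * 245 / 8.6
   = 509.6 / 8.6
   = 59.26 m^3/s per cm.

59.26


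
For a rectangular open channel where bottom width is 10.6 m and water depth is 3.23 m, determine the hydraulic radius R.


For a rectangular section:
Flow area A = b * y = 10.6 * 3.23 = 34.24 m^2.
Wetted perimeter P = b + 2y = 10.6 + 2*3.23 = 17.06 m.
Hydraulic radius R = A/P = 34.24 / 17.06 = 2.0069 m.

2.0069


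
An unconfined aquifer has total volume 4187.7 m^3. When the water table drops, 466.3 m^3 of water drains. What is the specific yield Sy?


Specific yield Sy = Volume drained / Total volume.
Sy = 466.3 / 4187.7
   = 0.1113.

0.1113


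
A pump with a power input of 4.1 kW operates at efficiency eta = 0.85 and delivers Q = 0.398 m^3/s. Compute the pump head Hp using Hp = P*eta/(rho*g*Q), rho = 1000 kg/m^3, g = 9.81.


Pump head formula: Hp = P * eta / (rho * g * Q).
Numerator: P * eta = 4.1 * 1000 * 0.85 = 3485.0 W.
Denominator: rho * g * Q = 1000 * 9.81 * 0.398 = 3904.38.
Hp = 3485.0 / 3904.38 = 0.89 m.

0.89


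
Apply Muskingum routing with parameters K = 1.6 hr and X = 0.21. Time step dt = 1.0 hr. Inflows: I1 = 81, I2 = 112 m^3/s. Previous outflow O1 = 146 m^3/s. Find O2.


Muskingum coefficients:
denom = 2*K*(1-X) + dt = 2*1.6*(1-0.21) + 1.0 = 3.528.
C0 = (dt - 2*K*X)/denom = (1.0 - 2*1.6*0.21)/3.528 = 0.093.
C1 = (dt + 2*K*X)/denom = (1.0 + 2*1.6*0.21)/3.528 = 0.4739.
C2 = (2*K*(1-X) - dt)/denom = 0.4331.
O2 = C0*I2 + C1*I1 + C2*O1
   = 0.093*112 + 0.4739*81 + 0.4331*146
   = 112.03 m^3/s.

112.03


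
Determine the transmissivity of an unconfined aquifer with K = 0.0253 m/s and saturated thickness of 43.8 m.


Transmissivity is defined as T = K * h.
T = 0.0253 * 43.8
  = 1.1081 m^2/s.

1.1081


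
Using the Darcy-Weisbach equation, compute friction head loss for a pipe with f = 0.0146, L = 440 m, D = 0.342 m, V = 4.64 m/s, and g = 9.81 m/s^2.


Darcy-Weisbach equation: h_f = f * (L/D) * V^2/(2g).
f * L/D = 0.0146 * 440/0.342 = 18.7836.
V^2/(2g) = 4.64^2 / (2*9.81) = 21.5296 / 19.62 = 1.0973 m.
h_f = 18.7836 * 1.0973 = 20.612 m.

20.612


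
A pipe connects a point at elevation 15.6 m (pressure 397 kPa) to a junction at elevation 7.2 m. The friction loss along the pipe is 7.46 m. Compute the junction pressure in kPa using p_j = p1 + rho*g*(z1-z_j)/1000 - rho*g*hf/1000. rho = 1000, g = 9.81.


Junction pressure: p_j = p1 + rho*g*(z1 - z_j)/1000 - rho*g*hf/1000.
Elevation term = 1000*9.81*(15.6 - 7.2)/1000 = 82.404 kPa.
Friction term = 1000*9.81*7.46/1000 = 73.183 kPa.
p_j = 397 + 82.404 - 73.183 = 406.22 kPa.

406.22


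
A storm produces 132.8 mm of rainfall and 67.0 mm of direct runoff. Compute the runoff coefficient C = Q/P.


The runoff coefficient C = runoff depth / rainfall depth.
C = 67.0 / 132.8
  = 0.5045.

0.5045


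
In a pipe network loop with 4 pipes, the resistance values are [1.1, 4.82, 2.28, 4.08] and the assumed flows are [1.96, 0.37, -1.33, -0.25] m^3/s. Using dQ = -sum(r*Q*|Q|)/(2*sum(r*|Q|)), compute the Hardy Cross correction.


Numerator terms (r*Q*|Q|): 1.1*1.96*|1.96| = 4.2258; 4.82*0.37*|0.37| = 0.6599; 2.28*-1.33*|-1.33| = -4.0331; 4.08*-0.25*|-0.25| = -0.255.
Sum of numerator = 0.5975.
Denominator terms (r*|Q|): 1.1*|1.96| = 2.156; 4.82*|0.37| = 1.7834; 2.28*|-1.33| = 3.0324; 4.08*|-0.25| = 1.02.
2 * sum of denominator = 2 * 7.9918 = 15.9836.
dQ = -0.5975 / 15.9836 = -0.0374 m^3/s.

-0.0374


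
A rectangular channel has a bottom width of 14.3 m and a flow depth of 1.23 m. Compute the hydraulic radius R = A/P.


For a rectangular section:
Flow area A = b * y = 14.3 * 1.23 = 17.59 m^2.
Wetted perimeter P = b + 2y = 14.3 + 2*1.23 = 16.76 m.
Hydraulic radius R = A/P = 17.59 / 16.76 = 1.0495 m.

1.0495


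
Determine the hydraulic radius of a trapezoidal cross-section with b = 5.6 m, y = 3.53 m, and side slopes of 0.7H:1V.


For a trapezoidal section with side slope z:
A = (b + z*y)*y = (5.6 + 0.7*3.53)*3.53 = 28.491 m^2.
P = b + 2*y*sqrt(1 + z^2) = 5.6 + 2*3.53*sqrt(1 + 0.7^2) = 14.218 m.
R = A/P = 28.491 / 14.218 = 2.0039 m.

2.0039


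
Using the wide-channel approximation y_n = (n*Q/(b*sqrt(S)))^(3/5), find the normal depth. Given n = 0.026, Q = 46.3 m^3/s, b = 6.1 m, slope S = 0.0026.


We use the wide-channel approximation y_n = (n*Q/(b*sqrt(S)))^(3/5).
sqrt(S) = sqrt(0.0026) = 0.05099.
Numerator: n*Q = 0.026 * 46.3 = 1.2038.
Denominator: b*sqrt(S) = 6.1 * 0.05099 = 0.311039.
arg = 3.8702.
y_n = 3.8702^(3/5) = 2.2524 m.

2.2524


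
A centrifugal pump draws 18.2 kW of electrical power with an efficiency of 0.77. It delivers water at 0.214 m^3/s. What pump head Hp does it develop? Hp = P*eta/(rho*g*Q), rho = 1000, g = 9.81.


Pump head formula: Hp = P * eta / (rho * g * Q).
Numerator: P * eta = 18.2 * 1000 * 0.77 = 14014.0 W.
Denominator: rho * g * Q = 1000 * 9.81 * 0.214 = 2099.34.
Hp = 14014.0 / 2099.34 = 6.68 m.

6.68


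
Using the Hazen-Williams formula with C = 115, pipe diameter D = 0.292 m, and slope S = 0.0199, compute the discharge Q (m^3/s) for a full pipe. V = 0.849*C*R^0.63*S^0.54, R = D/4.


For a full circular pipe, R = D/4 = 0.292/4 = 0.073 m.
V = 0.849 * 115 * 0.073^0.63 * 0.0199^0.54
  = 0.849 * 115 * 0.192262 * 0.120609
  = 2.264 m/s.
Pipe area A = pi*D^2/4 = pi*0.292^2/4 = 0.067 m^2.
Q = A * V = 0.067 * 2.264 = 0.1516 m^3/s.

0.1516


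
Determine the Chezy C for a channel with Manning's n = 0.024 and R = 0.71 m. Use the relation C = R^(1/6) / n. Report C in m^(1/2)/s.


The Chezy coefficient relates to Manning's n through C = R^(1/6) / n.
R^(1/6) = 0.71^(1/6) = 0.944517.
C = 0.944517 / 0.024 = 39.35 m^(1/2)/s.

39.35


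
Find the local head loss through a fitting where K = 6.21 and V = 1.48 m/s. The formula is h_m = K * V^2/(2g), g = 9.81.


Minor loss formula: h_m = K * V^2/(2g).
V^2 = 1.48^2 = 2.1904.
V^2/(2g) = 2.1904 / 19.62 = 0.1116 m.
h_m = 6.21 * 0.1116 = 0.6933 m.

0.6933


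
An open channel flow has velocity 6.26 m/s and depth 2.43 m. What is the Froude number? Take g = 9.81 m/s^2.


The Froude number is defined as Fr = V / sqrt(g*y).
g*y = 9.81 * 2.43 = 23.8383.
sqrt(g*y) = sqrt(23.8383) = 4.8824.
Fr = 6.26 / 4.8824 = 1.2821.

1.2821


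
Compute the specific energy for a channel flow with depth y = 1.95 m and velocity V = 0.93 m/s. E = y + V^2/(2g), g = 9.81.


Specific energy E = y + V^2/(2g).
Velocity head = V^2/(2g) = 0.93^2 / (2*9.81) = 0.8649 / 19.62 = 0.0441 m.
E = 1.95 + 0.0441 = 1.9941 m.

1.9941


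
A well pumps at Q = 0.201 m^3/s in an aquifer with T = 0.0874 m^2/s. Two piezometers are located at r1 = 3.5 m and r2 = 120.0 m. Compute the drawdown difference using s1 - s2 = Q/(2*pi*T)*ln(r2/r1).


Thiem equation: s1 - s2 = Q/(2*pi*T) * ln(r2/r1).
ln(r2/r1) = ln(120.0/3.5) = 3.5347.
Q/(2*pi*T) = 0.201 / (2*pi*0.0874) = 0.201 / 0.5492 = 0.366.
s1 - s2 = 0.366 * 3.5347 = 1.2938 m.

1.2938


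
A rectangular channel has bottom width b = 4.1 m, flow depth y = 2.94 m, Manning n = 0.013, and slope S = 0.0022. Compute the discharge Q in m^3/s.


For a rectangular channel, the cross-sectional area A = b * y = 4.1 * 2.94 = 12.05 m^2.
The wetted perimeter P = b + 2y = 4.1 + 2*2.94 = 9.98 m.
Hydraulic radius R = A/P = 12.05/9.98 = 1.2078 m.
Velocity V = (1/n)*R^(2/3)*S^(1/2) = (1/0.013)*1.2078^(2/3)*0.0022^(1/2) = 4.092 m/s.
Discharge Q = A * V = 12.05 * 4.092 = 49.325 m^3/s.

49.325


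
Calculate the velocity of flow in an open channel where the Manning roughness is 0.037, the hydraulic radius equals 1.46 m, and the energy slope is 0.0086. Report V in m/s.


Manning's equation gives V = (1/n) * R^(2/3) * S^(1/2).
First, compute R^(2/3) = 1.46^(2/3) = 1.287.
Next, S^(1/2) = 0.0086^(1/2) = 0.092736.
Then 1/n = 1/0.037 = 27.03.
V = 27.03 * 1.287 * 0.092736 = 3.2256 m/s.

3.2256


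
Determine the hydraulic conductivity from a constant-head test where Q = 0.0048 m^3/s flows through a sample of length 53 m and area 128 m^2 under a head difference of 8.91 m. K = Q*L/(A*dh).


From K = Q*L / (A*dh):
Numerator: Q*L = 0.0048 * 53 = 0.2544.
Denominator: A*dh = 128 * 8.91 = 1140.48.
K = 0.2544 / 1140.48 = 0.000223 m/s.

0.000223


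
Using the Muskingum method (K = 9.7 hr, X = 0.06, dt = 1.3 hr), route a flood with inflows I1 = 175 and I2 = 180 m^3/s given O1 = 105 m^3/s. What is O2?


Muskingum coefficients:
denom = 2*K*(1-X) + dt = 2*9.7*(1-0.06) + 1.3 = 19.536.
C0 = (dt - 2*K*X)/denom = (1.3 - 2*9.7*0.06)/19.536 = 0.007.
C1 = (dt + 2*K*X)/denom = (1.3 + 2*9.7*0.06)/19.536 = 0.1261.
C2 = (2*K*(1-X) - dt)/denom = 0.8669.
O2 = C0*I2 + C1*I1 + C2*O1
   = 0.007*180 + 0.1261*175 + 0.8669*105
   = 114.35 m^3/s.

114.35


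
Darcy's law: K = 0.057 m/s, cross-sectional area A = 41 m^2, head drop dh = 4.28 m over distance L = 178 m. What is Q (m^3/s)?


Darcy's law: Q = K * A * i, where i = dh/L.
Hydraulic gradient i = 4.28 / 178 = 0.024045.
Q = 0.057 * 41 * 0.024045
  = 0.0562 m^3/s.

0.0562


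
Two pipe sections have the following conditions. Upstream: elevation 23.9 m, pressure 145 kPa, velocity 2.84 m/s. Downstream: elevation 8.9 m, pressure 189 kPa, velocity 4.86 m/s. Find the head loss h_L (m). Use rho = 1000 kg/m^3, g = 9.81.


Total head at each section: H = z + p/(rho*g) + V^2/(2g).
H1 = 23.9 + 145*1000/(1000*9.81) + 2.84^2/(2*9.81)
   = 23.9 + 14.781 + 0.4111
   = 39.092 m.
H2 = 8.9 + 189*1000/(1000*9.81) + 4.86^2/(2*9.81)
   = 8.9 + 19.266 + 1.2039
   = 29.37 m.
h_L = H1 - H2 = 39.092 - 29.37 = 9.722 m.

9.722


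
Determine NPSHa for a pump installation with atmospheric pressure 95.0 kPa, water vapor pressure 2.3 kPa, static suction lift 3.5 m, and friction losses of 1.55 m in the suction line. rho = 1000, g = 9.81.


NPSHa = p_atm/(rho*g) - z_s - hf_s - p_vap/(rho*g).
p_atm/(rho*g) = 95.0*1000 / (1000*9.81) = 9.684 m.
p_vap/(rho*g) = 2.3*1000 / (1000*9.81) = 0.234 m.
NPSHa = 9.684 - 3.5 - 1.55 - 0.234
      = 4.4 m.

4.4


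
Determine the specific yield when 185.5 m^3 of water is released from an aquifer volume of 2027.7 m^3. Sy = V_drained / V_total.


Specific yield Sy = Volume drained / Total volume.
Sy = 185.5 / 2027.7
   = 0.0915.

0.0915


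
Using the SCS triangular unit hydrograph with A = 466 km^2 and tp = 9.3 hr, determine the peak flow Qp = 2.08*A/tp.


SCS formula: Qp = 2.08 * A / tp.
Qp = 2.08 * 466 / 9.3
   = 969.28 / 9.3
   = 104.22 m^3/s per cm.

104.22


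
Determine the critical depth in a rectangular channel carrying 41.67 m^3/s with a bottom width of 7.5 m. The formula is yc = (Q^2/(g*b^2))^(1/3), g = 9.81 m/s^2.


Using yc = (Q^2 / (g * b^2))^(1/3):
Q^2 = 41.67^2 = 1736.39.
g * b^2 = 9.81 * 7.5^2 = 9.81 * 56.25 = 551.81.
Q^2 / (g*b^2) = 1736.39 / 551.81 = 3.1467.
yc = 3.1467^(1/3) = 1.4654 m.

1.4654


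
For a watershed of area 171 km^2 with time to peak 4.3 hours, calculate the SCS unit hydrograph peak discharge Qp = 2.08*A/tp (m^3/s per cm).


SCS formula: Qp = 2.08 * A / tp.
Qp = 2.08 * 171 / 4.3
   = 355.68 / 4.3
   = 82.72 m^3/s per cm.

82.72


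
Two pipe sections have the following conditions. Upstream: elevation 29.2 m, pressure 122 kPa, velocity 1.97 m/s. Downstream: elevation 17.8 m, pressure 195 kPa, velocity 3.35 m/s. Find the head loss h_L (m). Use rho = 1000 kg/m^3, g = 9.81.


Total head at each section: H = z + p/(rho*g) + V^2/(2g).
H1 = 29.2 + 122*1000/(1000*9.81) + 1.97^2/(2*9.81)
   = 29.2 + 12.436 + 0.1978
   = 41.834 m.
H2 = 17.8 + 195*1000/(1000*9.81) + 3.35^2/(2*9.81)
   = 17.8 + 19.878 + 0.572
   = 38.25 m.
h_L = H1 - H2 = 41.834 - 38.25 = 3.584 m.

3.584


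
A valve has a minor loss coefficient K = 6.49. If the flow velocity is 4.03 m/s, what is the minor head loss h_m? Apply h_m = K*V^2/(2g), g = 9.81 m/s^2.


Minor loss formula: h_m = K * V^2/(2g).
V^2 = 4.03^2 = 16.2409.
V^2/(2g) = 16.2409 / 19.62 = 0.8278 m.
h_m = 6.49 * 0.8278 = 5.3722 m.

5.3722


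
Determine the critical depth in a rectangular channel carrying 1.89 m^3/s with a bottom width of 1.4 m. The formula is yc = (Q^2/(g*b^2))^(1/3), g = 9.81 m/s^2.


Using yc = (Q^2 / (g * b^2))^(1/3):
Q^2 = 1.89^2 = 3.57.
g * b^2 = 9.81 * 1.4^2 = 9.81 * 1.96 = 19.23.
Q^2 / (g*b^2) = 3.57 / 19.23 = 0.1856.
yc = 0.1856^(1/3) = 0.5706 m.

0.5706


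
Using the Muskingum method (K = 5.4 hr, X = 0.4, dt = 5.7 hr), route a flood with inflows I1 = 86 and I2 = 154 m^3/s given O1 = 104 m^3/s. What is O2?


Muskingum coefficients:
denom = 2*K*(1-X) + dt = 2*5.4*(1-0.4) + 5.7 = 12.18.
C0 = (dt - 2*K*X)/denom = (5.7 - 2*5.4*0.4)/12.18 = 0.1133.
C1 = (dt + 2*K*X)/denom = (5.7 + 2*5.4*0.4)/12.18 = 0.8227.
C2 = (2*K*(1-X) - dt)/denom = 0.064.
O2 = C0*I2 + C1*I1 + C2*O1
   = 0.1133*154 + 0.8227*86 + 0.064*104
   = 94.86 m^3/s.

94.86


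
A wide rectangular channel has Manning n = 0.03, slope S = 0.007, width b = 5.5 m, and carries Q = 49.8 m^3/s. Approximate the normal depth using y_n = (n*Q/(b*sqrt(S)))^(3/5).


We use the wide-channel approximation y_n = (n*Q/(b*sqrt(S)))^(3/5).
sqrt(S) = sqrt(0.007) = 0.083666.
Numerator: n*Q = 0.03 * 49.8 = 1.494.
Denominator: b*sqrt(S) = 5.5 * 0.083666 = 0.460163.
arg = 3.2467.
y_n = 3.2467^(3/5) = 2.027 m.

2.027


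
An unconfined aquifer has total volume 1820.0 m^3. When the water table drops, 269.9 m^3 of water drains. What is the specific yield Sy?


Specific yield Sy = Volume drained / Total volume.
Sy = 269.9 / 1820.0
   = 0.1483.

0.1483


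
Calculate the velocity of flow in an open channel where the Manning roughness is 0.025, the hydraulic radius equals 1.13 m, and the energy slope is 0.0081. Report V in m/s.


Manning's equation gives V = (1/n) * R^(2/3) * S^(1/2).
First, compute R^(2/3) = 1.13^(2/3) = 1.0849.
Next, S^(1/2) = 0.0081^(1/2) = 0.09.
Then 1/n = 1/0.025 = 40.0.
V = 40.0 * 1.0849 * 0.09 = 3.9056 m/s.

3.9056


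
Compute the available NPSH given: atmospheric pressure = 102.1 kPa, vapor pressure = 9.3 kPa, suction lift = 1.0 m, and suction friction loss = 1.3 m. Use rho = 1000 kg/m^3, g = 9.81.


NPSHa = p_atm/(rho*g) - z_s - hf_s - p_vap/(rho*g).
p_atm/(rho*g) = 102.1*1000 / (1000*9.81) = 10.408 m.
p_vap/(rho*g) = 9.3*1000 / (1000*9.81) = 0.948 m.
NPSHa = 10.408 - 1.0 - 1.3 - 0.948
      = 7.16 m.

7.16


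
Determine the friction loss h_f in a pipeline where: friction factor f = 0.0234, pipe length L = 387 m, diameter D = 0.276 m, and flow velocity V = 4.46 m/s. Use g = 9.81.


Darcy-Weisbach equation: h_f = f * (L/D) * V^2/(2g).
f * L/D = 0.0234 * 387/0.276 = 32.8109.
V^2/(2g) = 4.46^2 / (2*9.81) = 19.8916 / 19.62 = 1.0138 m.
h_f = 32.8109 * 1.0138 = 33.265 m.

33.265


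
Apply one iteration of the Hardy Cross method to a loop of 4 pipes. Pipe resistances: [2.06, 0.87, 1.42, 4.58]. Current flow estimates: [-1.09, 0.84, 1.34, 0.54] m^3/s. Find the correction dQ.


Numerator terms (r*Q*|Q|): 2.06*-1.09*|-1.09| = -2.4475; 0.87*0.84*|0.84| = 0.6139; 1.42*1.34*|1.34| = 2.5498; 4.58*0.54*|0.54| = 1.3355.
Sum of numerator = 2.0517.
Denominator terms (r*|Q|): 2.06*|-1.09| = 2.2454; 0.87*|0.84| = 0.7308; 1.42*|1.34| = 1.9028; 4.58*|0.54| = 2.4732.
2 * sum of denominator = 2 * 7.3522 = 14.7044.
dQ = -2.0517 / 14.7044 = -0.1395 m^3/s.

-0.1395


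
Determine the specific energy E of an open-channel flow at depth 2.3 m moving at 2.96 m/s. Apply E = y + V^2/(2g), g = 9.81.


Specific energy E = y + V^2/(2g).
Velocity head = V^2/(2g) = 2.96^2 / (2*9.81) = 8.7616 / 19.62 = 0.4466 m.
E = 2.3 + 0.4466 = 2.7466 m.

2.7466


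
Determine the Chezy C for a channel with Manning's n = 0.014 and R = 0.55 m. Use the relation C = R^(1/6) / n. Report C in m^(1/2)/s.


The Chezy coefficient relates to Manning's n through C = R^(1/6) / n.
R^(1/6) = 0.55^(1/6) = 0.905164.
C = 0.905164 / 0.014 = 64.65 m^(1/2)/s.

64.65


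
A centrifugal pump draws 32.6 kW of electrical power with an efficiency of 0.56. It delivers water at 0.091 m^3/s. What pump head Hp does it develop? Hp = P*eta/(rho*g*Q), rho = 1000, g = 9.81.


Pump head formula: Hp = P * eta / (rho * g * Q).
Numerator: P * eta = 32.6 * 1000 * 0.56 = 18256.0 W.
Denominator: rho * g * Q = 1000 * 9.81 * 0.091 = 892.71.
Hp = 18256.0 / 892.71 = 20.45 m.

20.45


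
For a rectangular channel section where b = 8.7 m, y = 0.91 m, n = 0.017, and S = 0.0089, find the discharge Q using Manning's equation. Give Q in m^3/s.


For a rectangular channel, the cross-sectional area A = b * y = 8.7 * 0.91 = 7.92 m^2.
The wetted perimeter P = b + 2y = 8.7 + 2*0.91 = 10.52 m.
Hydraulic radius R = A/P = 7.92/10.52 = 0.7526 m.
Velocity V = (1/n)*R^(2/3)*S^(1/2) = (1/0.017)*0.7526^(2/3)*0.0089^(1/2) = 4.5914 m/s.
Discharge Q = A * V = 7.92 * 4.5914 = 36.35 m^3/s.

36.35


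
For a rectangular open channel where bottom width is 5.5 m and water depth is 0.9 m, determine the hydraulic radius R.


For a rectangular section:
Flow area A = b * y = 5.5 * 0.9 = 4.95 m^2.
Wetted perimeter P = b + 2y = 5.5 + 2*0.9 = 7.3 m.
Hydraulic radius R = A/P = 4.95 / 7.3 = 0.6781 m.

0.6781


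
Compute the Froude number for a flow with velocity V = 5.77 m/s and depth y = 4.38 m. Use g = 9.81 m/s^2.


The Froude number is defined as Fr = V / sqrt(g*y).
g*y = 9.81 * 4.38 = 42.9678.
sqrt(g*y) = sqrt(42.9678) = 6.555.
Fr = 5.77 / 6.555 = 0.8802.

0.8802


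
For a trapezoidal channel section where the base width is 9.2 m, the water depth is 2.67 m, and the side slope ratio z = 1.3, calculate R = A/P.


For a trapezoidal section with side slope z:
A = (b + z*y)*y = (9.2 + 1.3*2.67)*2.67 = 33.832 m^2.
P = b + 2*y*sqrt(1 + z^2) = 9.2 + 2*2.67*sqrt(1 + 1.3^2) = 17.958 m.
R = A/P = 33.832 / 17.958 = 1.8839 m.

1.8839


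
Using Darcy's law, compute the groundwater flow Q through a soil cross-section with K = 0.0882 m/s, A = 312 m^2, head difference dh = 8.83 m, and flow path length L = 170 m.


Darcy's law: Q = K * A * i, where i = dh/L.
Hydraulic gradient i = 8.83 / 170 = 0.051941.
Q = 0.0882 * 312 * 0.051941
  = 1.4293 m^3/s.

1.4293


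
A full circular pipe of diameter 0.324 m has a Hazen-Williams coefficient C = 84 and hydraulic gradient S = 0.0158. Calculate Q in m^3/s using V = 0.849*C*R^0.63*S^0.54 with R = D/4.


For a full circular pipe, R = D/4 = 0.324/4 = 0.081 m.
V = 0.849 * 84 * 0.081^0.63 * 0.0158^0.54
  = 0.849 * 84 * 0.205279 * 0.106482
  = 1.5589 m/s.
Pipe area A = pi*D^2/4 = pi*0.324^2/4 = 0.0824 m^2.
Q = A * V = 0.0824 * 1.5589 = 0.1285 m^3/s.

0.1285


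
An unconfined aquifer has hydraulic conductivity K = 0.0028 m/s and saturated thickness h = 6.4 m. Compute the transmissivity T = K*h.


Transmissivity is defined as T = K * h.
T = 0.0028 * 6.4
  = 0.0179 m^2/s.

0.0179


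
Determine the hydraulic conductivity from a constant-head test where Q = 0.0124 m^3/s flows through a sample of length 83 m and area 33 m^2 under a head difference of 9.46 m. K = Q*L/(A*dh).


From K = Q*L / (A*dh):
Numerator: Q*L = 0.0124 * 83 = 1.0292.
Denominator: A*dh = 33 * 9.46 = 312.18.
K = 1.0292 / 312.18 = 0.003297 m/s.

0.003297


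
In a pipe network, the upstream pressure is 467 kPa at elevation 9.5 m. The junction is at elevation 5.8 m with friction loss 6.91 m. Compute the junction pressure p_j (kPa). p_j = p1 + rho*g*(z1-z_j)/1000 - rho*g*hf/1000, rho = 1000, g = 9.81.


Junction pressure: p_j = p1 + rho*g*(z1 - z_j)/1000 - rho*g*hf/1000.
Elevation term = 1000*9.81*(9.5 - 5.8)/1000 = 36.297 kPa.
Friction term = 1000*9.81*6.91/1000 = 67.787 kPa.
p_j = 467 + 36.297 - 67.787 = 435.51 kPa.

435.51


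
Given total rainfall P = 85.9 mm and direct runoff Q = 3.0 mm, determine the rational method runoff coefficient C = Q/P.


The runoff coefficient C = runoff depth / rainfall depth.
C = 3.0 / 85.9
  = 0.0349.

0.0349


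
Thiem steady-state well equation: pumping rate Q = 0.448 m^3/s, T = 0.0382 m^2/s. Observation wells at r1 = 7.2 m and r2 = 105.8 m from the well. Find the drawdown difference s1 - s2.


Thiem equation: s1 - s2 = Q/(2*pi*T) * ln(r2/r1).
ln(r2/r1) = ln(105.8/7.2) = 2.6875.
Q/(2*pi*T) = 0.448 / (2*pi*0.0382) = 0.448 / 0.24 = 1.8665.
s1 - s2 = 1.8665 * 2.6875 = 5.0162 m.

5.0162


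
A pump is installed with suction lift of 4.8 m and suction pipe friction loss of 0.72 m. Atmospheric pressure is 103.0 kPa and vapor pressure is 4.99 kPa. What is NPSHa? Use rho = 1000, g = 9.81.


NPSHa = p_atm/(rho*g) - z_s - hf_s - p_vap/(rho*g).
p_atm/(rho*g) = 103.0*1000 / (1000*9.81) = 10.499 m.
p_vap/(rho*g) = 4.99*1000 / (1000*9.81) = 0.509 m.
NPSHa = 10.499 - 4.8 - 0.72 - 0.509
      = 4.47 m.

4.47


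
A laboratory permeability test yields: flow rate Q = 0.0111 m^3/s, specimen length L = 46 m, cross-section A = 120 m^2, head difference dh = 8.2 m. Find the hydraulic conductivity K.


From K = Q*L / (A*dh):
Numerator: Q*L = 0.0111 * 46 = 0.5106.
Denominator: A*dh = 120 * 8.2 = 984.0.
K = 0.5106 / 984.0 = 0.000519 m/s.

0.000519


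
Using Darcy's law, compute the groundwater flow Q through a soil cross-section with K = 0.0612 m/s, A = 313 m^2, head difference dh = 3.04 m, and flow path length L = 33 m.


Darcy's law: Q = K * A * i, where i = dh/L.
Hydraulic gradient i = 3.04 / 33 = 0.092121.
Q = 0.0612 * 313 * 0.092121
  = 1.7646 m^3/s.

1.7646


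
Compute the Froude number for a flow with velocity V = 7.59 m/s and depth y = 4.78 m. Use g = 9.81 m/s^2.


The Froude number is defined as Fr = V / sqrt(g*y).
g*y = 9.81 * 4.78 = 46.8918.
sqrt(g*y) = sqrt(46.8918) = 6.8478.
Fr = 7.59 / 6.8478 = 1.1084.

1.1084


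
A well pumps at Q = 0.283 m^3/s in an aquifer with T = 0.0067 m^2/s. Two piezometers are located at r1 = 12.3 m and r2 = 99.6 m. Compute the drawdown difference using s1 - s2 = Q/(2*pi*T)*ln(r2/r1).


Thiem equation: s1 - s2 = Q/(2*pi*T) * ln(r2/r1).
ln(r2/r1) = ln(99.6/12.3) = 2.0916.
Q/(2*pi*T) = 0.283 / (2*pi*0.0067) = 0.283 / 0.0421 = 6.7225.
s1 - s2 = 6.7225 * 2.0916 = 14.0606 m.

14.0606


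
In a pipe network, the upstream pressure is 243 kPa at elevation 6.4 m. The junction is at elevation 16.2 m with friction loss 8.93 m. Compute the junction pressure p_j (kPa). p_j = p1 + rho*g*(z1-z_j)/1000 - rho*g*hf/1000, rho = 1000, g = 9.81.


Junction pressure: p_j = p1 + rho*g*(z1 - z_j)/1000 - rho*g*hf/1000.
Elevation term = 1000*9.81*(6.4 - 16.2)/1000 = -96.138 kPa.
Friction term = 1000*9.81*8.93/1000 = 87.603 kPa.
p_j = 243 + -96.138 - 87.603 = 59.26 kPa.

59.26


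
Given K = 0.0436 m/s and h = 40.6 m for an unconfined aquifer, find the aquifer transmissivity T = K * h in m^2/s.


Transmissivity is defined as T = K * h.
T = 0.0436 * 40.6
  = 1.7702 m^2/s.

1.7702
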